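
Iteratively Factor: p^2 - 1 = (p + 1)*(p - 1)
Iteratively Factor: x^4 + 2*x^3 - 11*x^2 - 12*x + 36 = (x - 2)*(x^3 + 4*x^2 - 3*x - 18) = (x - 2)*(x + 3)*(x^2 + x - 6) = (x - 2)^2*(x + 3)*(x + 3)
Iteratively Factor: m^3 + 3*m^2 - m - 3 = (m + 1)*(m^2 + 2*m - 3) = (m + 1)*(m + 3)*(m - 1)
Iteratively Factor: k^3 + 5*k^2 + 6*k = (k)*(k^2 + 5*k + 6) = k*(k + 3)*(k + 2)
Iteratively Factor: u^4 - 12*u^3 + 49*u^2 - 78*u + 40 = (u - 5)*(u^3 - 7*u^2 + 14*u - 8) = (u - 5)*(u - 1)*(u^2 - 6*u + 8) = (u - 5)*(u - 4)*(u - 1)*(u - 2)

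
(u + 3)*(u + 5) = u^2 + 8*u + 15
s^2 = s^2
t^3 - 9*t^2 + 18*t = t*(t - 6)*(t - 3)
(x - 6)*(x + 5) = x^2 - x - 30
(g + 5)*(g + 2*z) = g^2 + 2*g*z + 5*g + 10*z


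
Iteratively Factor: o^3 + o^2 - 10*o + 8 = (o - 1)*(o^2 + 2*o - 8) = (o - 1)*(o + 4)*(o - 2)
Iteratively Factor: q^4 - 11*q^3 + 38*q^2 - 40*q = (q - 4)*(q^3 - 7*q^2 + 10*q) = (q - 5)*(q - 4)*(q^2 - 2*q) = (q - 5)*(q - 4)*(q - 2)*(q)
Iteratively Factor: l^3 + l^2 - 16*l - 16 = (l + 1)*(l^2 - 16) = (l - 4)*(l + 1)*(l + 4)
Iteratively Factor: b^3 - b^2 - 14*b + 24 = (b - 2)*(b^2 + b - 12) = (b - 2)*(b + 4)*(b - 3)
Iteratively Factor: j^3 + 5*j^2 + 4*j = (j + 1)*(j^2 + 4*j) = (j + 1)*(j + 4)*(j)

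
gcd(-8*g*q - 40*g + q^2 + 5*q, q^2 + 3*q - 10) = q + 5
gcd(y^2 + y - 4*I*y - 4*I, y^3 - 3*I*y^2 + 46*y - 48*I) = 1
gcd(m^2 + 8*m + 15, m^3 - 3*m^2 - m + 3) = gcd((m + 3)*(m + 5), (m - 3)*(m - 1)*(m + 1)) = 1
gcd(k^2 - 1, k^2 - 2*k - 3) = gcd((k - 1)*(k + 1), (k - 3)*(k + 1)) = k + 1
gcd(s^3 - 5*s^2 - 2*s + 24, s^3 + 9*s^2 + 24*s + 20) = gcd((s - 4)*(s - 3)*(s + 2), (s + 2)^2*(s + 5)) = s + 2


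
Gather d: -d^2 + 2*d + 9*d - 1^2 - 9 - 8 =-d^2 + 11*d - 18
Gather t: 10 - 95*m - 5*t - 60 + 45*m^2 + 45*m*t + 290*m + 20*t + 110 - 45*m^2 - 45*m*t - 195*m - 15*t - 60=0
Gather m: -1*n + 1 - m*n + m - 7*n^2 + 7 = m*(1 - n) - 7*n^2 - n + 8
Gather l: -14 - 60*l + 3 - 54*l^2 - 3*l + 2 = -54*l^2 - 63*l - 9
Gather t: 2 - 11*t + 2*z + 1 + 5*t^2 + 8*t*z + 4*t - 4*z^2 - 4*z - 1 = 5*t^2 + t*(8*z - 7) - 4*z^2 - 2*z + 2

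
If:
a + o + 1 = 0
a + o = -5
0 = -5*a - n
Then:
No Solution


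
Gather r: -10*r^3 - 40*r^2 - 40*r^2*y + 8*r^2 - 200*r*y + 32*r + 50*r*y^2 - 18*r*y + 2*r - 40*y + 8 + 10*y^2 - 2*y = -10*r^3 + r^2*(-40*y - 32) + r*(50*y^2 - 218*y + 34) + 10*y^2 - 42*y + 8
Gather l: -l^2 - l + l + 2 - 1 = 1 - l^2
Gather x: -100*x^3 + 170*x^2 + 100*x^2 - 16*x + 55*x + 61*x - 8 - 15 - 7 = -100*x^3 + 270*x^2 + 100*x - 30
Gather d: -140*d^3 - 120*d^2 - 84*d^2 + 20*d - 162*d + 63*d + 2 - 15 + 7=-140*d^3 - 204*d^2 - 79*d - 6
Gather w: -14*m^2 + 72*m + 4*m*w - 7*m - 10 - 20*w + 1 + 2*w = -14*m^2 + 65*m + w*(4*m - 18) - 9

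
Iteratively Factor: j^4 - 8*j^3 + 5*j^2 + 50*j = (j - 5)*(j^3 - 3*j^2 - 10*j) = j*(j - 5)*(j^2 - 3*j - 10) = j*(j - 5)^2*(j + 2)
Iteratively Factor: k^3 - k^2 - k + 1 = (k - 1)*(k^2 - 1) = (k - 1)^2*(k + 1)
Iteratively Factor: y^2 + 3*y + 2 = (y + 2)*(y + 1)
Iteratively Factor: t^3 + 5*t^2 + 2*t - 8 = (t - 1)*(t^2 + 6*t + 8) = (t - 1)*(t + 4)*(t + 2)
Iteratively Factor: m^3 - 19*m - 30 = (m + 2)*(m^2 - 2*m - 15) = (m + 2)*(m + 3)*(m - 5)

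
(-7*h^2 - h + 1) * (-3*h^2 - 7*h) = 21*h^4 + 52*h^3 + 4*h^2 - 7*h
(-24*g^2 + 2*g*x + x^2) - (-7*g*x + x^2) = -24*g^2 + 9*g*x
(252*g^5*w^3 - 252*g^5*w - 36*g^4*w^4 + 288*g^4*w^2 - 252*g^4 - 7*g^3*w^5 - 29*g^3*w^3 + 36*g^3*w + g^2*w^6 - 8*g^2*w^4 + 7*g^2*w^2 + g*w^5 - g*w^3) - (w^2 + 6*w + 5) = 252*g^5*w^3 - 252*g^5*w - 36*g^4*w^4 + 288*g^4*w^2 - 252*g^4 - 7*g^3*w^5 - 29*g^3*w^3 + 36*g^3*w + g^2*w^6 - 8*g^2*w^4 + 7*g^2*w^2 + g*w^5 - g*w^3 - w^2 - 6*w - 5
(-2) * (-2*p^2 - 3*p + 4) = 4*p^2 + 6*p - 8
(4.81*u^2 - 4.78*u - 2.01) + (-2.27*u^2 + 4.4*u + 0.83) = 2.54*u^2 - 0.38*u - 1.18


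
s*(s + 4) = s^2 + 4*s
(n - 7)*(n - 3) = n^2 - 10*n + 21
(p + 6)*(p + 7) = p^2 + 13*p + 42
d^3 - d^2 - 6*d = d*(d - 3)*(d + 2)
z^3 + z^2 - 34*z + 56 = (z - 4)*(z - 2)*(z + 7)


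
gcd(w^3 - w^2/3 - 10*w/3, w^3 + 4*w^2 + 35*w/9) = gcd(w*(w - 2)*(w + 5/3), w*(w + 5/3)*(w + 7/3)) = w^2 + 5*w/3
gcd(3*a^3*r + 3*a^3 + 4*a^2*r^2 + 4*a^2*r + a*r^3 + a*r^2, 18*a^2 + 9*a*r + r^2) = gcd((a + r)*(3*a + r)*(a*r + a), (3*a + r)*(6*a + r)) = 3*a + r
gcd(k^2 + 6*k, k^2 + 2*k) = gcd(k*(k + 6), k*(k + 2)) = k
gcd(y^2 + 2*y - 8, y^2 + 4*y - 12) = y - 2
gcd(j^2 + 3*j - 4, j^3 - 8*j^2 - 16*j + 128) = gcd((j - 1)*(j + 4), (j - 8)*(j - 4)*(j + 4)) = j + 4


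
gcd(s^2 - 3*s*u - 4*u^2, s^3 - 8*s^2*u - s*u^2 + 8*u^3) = s + u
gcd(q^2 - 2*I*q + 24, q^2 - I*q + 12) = 1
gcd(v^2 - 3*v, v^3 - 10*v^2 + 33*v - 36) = v - 3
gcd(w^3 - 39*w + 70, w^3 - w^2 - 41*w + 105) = w^2 + 2*w - 35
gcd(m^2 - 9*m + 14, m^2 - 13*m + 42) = m - 7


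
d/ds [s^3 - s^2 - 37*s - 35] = 3*s^2 - 2*s - 37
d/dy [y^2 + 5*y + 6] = 2*y + 5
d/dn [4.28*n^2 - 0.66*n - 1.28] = 8.56*n - 0.66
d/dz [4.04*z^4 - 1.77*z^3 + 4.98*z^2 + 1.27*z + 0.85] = 16.16*z^3 - 5.31*z^2 + 9.96*z + 1.27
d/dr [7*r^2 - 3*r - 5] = 14*r - 3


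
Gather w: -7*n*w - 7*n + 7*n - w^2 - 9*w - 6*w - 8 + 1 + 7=-w^2 + w*(-7*n - 15)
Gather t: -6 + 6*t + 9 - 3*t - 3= 3*t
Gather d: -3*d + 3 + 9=12 - 3*d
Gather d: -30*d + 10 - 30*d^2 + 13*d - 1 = -30*d^2 - 17*d + 9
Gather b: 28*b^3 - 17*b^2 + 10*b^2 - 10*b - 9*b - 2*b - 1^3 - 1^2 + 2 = 28*b^3 - 7*b^2 - 21*b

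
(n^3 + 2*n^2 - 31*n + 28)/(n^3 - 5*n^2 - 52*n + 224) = (n - 1)/(n - 8)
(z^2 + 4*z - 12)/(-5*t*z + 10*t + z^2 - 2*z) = (z + 6)/(-5*t + z)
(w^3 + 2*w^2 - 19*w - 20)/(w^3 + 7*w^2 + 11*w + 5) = (w - 4)/(w + 1)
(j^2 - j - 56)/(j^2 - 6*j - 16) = (j + 7)/(j + 2)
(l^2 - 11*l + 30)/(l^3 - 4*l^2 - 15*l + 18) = (l - 5)/(l^2 + 2*l - 3)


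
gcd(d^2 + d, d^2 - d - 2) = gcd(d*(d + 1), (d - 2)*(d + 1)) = d + 1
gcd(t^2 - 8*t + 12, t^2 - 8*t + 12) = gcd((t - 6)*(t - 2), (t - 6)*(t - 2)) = t^2 - 8*t + 12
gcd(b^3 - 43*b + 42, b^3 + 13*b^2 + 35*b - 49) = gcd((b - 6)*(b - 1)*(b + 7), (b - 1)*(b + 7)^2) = b^2 + 6*b - 7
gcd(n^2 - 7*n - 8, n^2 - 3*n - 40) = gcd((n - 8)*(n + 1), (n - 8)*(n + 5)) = n - 8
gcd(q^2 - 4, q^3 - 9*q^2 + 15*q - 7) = 1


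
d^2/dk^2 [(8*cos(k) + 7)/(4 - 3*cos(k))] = 53*(-3*sin(k)^2 + 4*cos(k) - 3)/(3*cos(k) - 4)^3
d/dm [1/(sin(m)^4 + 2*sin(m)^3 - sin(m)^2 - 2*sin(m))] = 2*(-2*sin(m)^3 - 3*sin(m)^2 + sin(m) + 1)/((sin(m) + 2)^2*sin(m)^2*cos(m)^3)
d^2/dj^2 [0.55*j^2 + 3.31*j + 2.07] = 1.10000000000000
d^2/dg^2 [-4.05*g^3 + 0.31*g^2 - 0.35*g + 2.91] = 0.62 - 24.3*g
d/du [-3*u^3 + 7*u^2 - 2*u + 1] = -9*u^2 + 14*u - 2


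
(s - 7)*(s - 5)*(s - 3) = s^3 - 15*s^2 + 71*s - 105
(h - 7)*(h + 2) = h^2 - 5*h - 14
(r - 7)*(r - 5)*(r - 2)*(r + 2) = r^4 - 12*r^3 + 31*r^2 + 48*r - 140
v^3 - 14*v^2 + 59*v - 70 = (v - 7)*(v - 5)*(v - 2)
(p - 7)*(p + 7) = p^2 - 49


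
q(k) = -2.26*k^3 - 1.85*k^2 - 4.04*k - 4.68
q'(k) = -6.78*k^2 - 3.7*k - 4.04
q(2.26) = -49.35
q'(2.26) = -47.03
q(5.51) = -461.17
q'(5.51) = -230.27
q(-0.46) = -2.99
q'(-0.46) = -3.77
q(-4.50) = 181.98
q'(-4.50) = -124.68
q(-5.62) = 360.75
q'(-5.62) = -197.39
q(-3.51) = 84.44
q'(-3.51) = -74.58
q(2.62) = -68.61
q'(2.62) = -60.27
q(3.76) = -166.16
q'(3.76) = -113.80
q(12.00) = -4224.84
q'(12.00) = -1024.76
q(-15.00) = 7267.17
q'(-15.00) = -1474.04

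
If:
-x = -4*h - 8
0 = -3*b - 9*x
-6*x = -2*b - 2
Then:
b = -1/2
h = -47/24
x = 1/6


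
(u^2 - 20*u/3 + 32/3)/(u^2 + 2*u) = (3*u^2 - 20*u + 32)/(3*u*(u + 2))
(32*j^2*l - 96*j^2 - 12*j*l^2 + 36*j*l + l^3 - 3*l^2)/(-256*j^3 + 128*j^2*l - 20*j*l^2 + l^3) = (3 - l)/(8*j - l)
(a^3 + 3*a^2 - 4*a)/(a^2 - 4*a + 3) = a*(a + 4)/(a - 3)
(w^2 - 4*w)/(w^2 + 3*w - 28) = w/(w + 7)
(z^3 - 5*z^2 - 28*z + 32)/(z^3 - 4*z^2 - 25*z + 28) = (z - 8)/(z - 7)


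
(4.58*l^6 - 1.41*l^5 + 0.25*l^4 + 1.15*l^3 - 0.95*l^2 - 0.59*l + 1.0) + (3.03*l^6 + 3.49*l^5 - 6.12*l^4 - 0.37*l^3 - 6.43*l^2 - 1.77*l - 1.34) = 7.61*l^6 + 2.08*l^5 - 5.87*l^4 + 0.78*l^3 - 7.38*l^2 - 2.36*l - 0.34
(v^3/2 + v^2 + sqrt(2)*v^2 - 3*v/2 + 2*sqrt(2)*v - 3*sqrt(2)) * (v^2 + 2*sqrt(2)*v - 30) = v^5/2 + v^4 + 2*sqrt(2)*v^4 - 25*v^3/2 + 4*sqrt(2)*v^3 - 36*sqrt(2)*v^2 - 22*v^2 - 60*sqrt(2)*v + 33*v + 90*sqrt(2)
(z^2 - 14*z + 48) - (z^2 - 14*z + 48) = 0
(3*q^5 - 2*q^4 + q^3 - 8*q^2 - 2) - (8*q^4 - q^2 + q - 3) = 3*q^5 - 10*q^4 + q^3 - 7*q^2 - q + 1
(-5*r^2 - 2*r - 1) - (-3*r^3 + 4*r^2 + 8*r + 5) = 3*r^3 - 9*r^2 - 10*r - 6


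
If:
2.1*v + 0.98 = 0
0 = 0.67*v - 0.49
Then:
No Solution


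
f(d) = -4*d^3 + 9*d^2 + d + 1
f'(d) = -12*d^2 + 18*d + 1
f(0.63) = 4.20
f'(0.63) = 7.58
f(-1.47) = 31.68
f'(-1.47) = -51.39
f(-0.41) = 2.38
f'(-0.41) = -8.40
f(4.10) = -119.29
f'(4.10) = -126.92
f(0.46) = 2.98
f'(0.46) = 6.74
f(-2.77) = 152.30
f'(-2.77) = -140.93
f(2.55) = -4.25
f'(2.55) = -31.13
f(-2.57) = 125.77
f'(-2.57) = -124.52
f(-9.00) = 3637.00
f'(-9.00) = -1133.00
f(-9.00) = 3637.00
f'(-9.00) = -1133.00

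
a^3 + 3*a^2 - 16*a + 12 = (a - 2)*(a - 1)*(a + 6)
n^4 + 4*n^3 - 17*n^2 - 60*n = n*(n - 4)*(n + 3)*(n + 5)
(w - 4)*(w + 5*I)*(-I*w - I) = -I*w^3 + 5*w^2 + 3*I*w^2 - 15*w + 4*I*w - 20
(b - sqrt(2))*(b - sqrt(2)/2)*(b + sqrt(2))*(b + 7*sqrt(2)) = b^4 + 13*sqrt(2)*b^3/2 - 9*b^2 - 13*sqrt(2)*b + 14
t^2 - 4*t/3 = t*(t - 4/3)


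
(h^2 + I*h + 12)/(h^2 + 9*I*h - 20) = (h - 3*I)/(h + 5*I)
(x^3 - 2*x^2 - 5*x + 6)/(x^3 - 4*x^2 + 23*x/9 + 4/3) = 9*(x^2 + x - 2)/(9*x^2 - 9*x - 4)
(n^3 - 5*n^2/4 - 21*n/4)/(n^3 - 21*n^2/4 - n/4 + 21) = n/(n - 4)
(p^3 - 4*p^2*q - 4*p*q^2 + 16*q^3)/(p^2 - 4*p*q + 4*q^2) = (p^2 - 2*p*q - 8*q^2)/(p - 2*q)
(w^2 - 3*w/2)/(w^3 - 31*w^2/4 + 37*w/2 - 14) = 2*w*(2*w - 3)/(4*w^3 - 31*w^2 + 74*w - 56)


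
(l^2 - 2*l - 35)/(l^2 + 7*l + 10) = (l - 7)/(l + 2)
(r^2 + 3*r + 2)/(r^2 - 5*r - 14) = (r + 1)/(r - 7)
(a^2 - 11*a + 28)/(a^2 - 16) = (a - 7)/(a + 4)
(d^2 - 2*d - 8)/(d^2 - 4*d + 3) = (d^2 - 2*d - 8)/(d^2 - 4*d + 3)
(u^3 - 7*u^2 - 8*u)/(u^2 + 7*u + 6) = u*(u - 8)/(u + 6)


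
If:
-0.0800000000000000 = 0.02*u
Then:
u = -4.00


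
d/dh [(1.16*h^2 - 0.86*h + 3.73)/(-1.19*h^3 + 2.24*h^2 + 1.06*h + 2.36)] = (1.3804*h^4 - 2.0468*h^3 + 16.4721*h^2 - 11.2352*h - 5.9834)/(1.4161*h^6 - 5.3312*h^5 + 2.4948*h^4 - 0.867999999999999*h^3 + 11.6964*h^2 + 5.0032*h + 5.5696)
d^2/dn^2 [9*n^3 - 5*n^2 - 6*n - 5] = 54*n - 10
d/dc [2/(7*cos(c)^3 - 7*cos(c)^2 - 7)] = 2*(3*cos(c) - 2)*sin(c)*cos(c)/(7*(-cos(c)^3 + cos(c)^2 + 1)^2)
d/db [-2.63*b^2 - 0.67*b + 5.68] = -5.26*b - 0.67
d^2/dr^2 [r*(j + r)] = 2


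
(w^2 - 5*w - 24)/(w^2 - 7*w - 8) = (w + 3)/(w + 1)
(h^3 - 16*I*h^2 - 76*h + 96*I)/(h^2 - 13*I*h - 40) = (h^2 - 8*I*h - 12)/(h - 5*I)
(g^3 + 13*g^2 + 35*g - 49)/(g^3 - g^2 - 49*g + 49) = (g + 7)/(g - 7)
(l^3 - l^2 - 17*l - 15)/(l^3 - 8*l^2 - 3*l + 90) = (l + 1)/(l - 6)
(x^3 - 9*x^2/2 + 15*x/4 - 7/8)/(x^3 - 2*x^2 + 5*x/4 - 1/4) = (x - 7/2)/(x - 1)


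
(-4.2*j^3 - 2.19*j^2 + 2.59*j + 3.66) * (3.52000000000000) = -14.784*j^3 - 7.7088*j^2 + 9.1168*j + 12.8832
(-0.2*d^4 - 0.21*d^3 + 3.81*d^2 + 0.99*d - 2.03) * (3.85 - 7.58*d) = 1.516*d^5 + 0.8218*d^4 - 29.6883*d^3 + 7.1643*d^2 + 19.1989*d - 7.8155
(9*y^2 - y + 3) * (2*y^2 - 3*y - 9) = 18*y^4 - 29*y^3 - 72*y^2 - 27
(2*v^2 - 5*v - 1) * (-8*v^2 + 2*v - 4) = -16*v^4 + 44*v^3 - 10*v^2 + 18*v + 4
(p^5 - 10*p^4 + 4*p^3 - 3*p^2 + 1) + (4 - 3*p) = p^5 - 10*p^4 + 4*p^3 - 3*p^2 - 3*p + 5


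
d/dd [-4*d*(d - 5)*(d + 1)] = -12*d^2 + 32*d + 20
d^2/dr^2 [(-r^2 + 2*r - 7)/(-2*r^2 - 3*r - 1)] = 4*(-7*r^3 + 39*r^2 + 69*r + 28)/(8*r^6 + 36*r^5 + 66*r^4 + 63*r^3 + 33*r^2 + 9*r + 1)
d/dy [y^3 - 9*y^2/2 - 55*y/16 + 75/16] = 3*y^2 - 9*y - 55/16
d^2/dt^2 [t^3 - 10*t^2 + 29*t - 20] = 6*t - 20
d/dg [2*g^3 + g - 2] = 6*g^2 + 1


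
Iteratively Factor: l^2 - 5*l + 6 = (l - 2)*(l - 3)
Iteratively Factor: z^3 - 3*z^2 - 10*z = (z)*(z^2 - 3*z - 10) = z*(z + 2)*(z - 5)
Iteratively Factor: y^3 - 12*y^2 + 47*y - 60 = (y - 3)*(y^2 - 9*y + 20) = (y - 5)*(y - 3)*(y - 4)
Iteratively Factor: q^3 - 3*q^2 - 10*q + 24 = (q - 4)*(q^2 + q - 6) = (q - 4)*(q - 2)*(q + 3)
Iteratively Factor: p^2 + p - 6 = (p - 2)*(p + 3)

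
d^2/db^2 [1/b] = 2/b^3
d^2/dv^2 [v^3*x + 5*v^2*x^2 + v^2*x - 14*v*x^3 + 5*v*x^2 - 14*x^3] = 2*x*(3*v + 5*x + 1)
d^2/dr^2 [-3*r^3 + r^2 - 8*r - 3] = 2 - 18*r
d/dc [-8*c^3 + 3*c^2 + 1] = 6*c*(1 - 4*c)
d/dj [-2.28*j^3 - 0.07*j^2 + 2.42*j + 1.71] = -6.84*j^2 - 0.14*j + 2.42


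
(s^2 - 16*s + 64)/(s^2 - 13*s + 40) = (s - 8)/(s - 5)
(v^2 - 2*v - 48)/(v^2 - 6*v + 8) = (v^2 - 2*v - 48)/(v^2 - 6*v + 8)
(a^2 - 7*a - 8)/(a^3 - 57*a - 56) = 1/(a + 7)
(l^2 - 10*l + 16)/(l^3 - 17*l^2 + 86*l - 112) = 1/(l - 7)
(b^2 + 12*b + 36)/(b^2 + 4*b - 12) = (b + 6)/(b - 2)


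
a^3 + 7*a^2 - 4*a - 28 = (a - 2)*(a + 2)*(a + 7)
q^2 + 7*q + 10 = (q + 2)*(q + 5)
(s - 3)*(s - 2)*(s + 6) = s^3 + s^2 - 24*s + 36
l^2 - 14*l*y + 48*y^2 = (l - 8*y)*(l - 6*y)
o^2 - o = o*(o - 1)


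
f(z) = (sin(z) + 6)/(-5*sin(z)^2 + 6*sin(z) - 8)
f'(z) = (10*sin(z)*cos(z) - 6*cos(z))*(sin(z) + 6)/(-5*sin(z)^2 + 6*sin(z) - 8)^2 + cos(z)/(-5*sin(z)^2 + 6*sin(z) - 8)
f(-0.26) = -0.58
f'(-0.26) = -0.59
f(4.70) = -0.26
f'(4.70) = 0.00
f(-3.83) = -1.07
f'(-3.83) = 0.08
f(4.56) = -0.27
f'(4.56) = 0.04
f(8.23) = -1.03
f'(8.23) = -0.13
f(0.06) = -0.79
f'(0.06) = -0.69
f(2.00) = -1.03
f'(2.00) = -0.14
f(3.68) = -0.44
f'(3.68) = 0.41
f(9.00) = -1.01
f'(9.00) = 0.41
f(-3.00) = -0.65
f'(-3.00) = 0.65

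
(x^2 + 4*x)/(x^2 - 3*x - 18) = x*(x + 4)/(x^2 - 3*x - 18)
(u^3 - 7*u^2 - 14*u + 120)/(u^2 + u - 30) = (u^2 - 2*u - 24)/(u + 6)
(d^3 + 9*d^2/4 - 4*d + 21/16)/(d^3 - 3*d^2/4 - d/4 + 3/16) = (2*d + 7)/(2*d + 1)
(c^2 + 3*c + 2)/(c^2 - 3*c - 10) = (c + 1)/(c - 5)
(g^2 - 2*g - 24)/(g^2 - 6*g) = (g + 4)/g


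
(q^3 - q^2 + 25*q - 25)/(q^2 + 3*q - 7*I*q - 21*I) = (q^3 - q^2 + 25*q - 25)/(q^2 + q*(3 - 7*I) - 21*I)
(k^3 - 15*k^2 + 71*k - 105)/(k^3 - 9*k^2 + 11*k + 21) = (k - 5)/(k + 1)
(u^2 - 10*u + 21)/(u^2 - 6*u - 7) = (u - 3)/(u + 1)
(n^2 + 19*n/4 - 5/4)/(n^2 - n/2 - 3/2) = (-4*n^2 - 19*n + 5)/(2*(-2*n^2 + n + 3))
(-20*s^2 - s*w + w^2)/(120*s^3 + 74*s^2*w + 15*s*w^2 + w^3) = (-5*s + w)/(30*s^2 + 11*s*w + w^2)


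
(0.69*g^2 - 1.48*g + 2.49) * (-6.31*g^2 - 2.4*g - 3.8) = -4.3539*g^4 + 7.6828*g^3 - 14.7819*g^2 - 0.352*g - 9.462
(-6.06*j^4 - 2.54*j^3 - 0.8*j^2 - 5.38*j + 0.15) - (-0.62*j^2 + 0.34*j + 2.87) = -6.06*j^4 - 2.54*j^3 - 0.18*j^2 - 5.72*j - 2.72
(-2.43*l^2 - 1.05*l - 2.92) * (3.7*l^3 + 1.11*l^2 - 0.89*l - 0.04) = -8.991*l^5 - 6.5823*l^4 - 9.8068*l^3 - 2.2095*l^2 + 2.6408*l + 0.1168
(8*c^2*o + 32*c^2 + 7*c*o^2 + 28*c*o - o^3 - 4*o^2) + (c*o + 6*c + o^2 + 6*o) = 8*c^2*o + 32*c^2 + 7*c*o^2 + 29*c*o + 6*c - o^3 - 3*o^2 + 6*o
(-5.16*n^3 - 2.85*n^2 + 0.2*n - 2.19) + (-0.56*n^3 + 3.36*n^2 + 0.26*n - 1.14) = -5.72*n^3 + 0.51*n^2 + 0.46*n - 3.33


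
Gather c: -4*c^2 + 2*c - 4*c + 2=-4*c^2 - 2*c + 2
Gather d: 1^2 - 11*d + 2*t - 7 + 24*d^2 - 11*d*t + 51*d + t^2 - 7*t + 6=24*d^2 + d*(40 - 11*t) + t^2 - 5*t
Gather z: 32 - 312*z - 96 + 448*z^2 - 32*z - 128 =448*z^2 - 344*z - 192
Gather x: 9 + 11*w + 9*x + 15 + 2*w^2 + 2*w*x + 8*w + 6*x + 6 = 2*w^2 + 19*w + x*(2*w + 15) + 30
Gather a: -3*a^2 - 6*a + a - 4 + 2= -3*a^2 - 5*a - 2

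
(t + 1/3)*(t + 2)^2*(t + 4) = t^4 + 25*t^3/3 + 68*t^2/3 + 68*t/3 + 16/3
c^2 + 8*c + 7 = (c + 1)*(c + 7)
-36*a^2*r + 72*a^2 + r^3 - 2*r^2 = (-6*a + r)*(6*a + r)*(r - 2)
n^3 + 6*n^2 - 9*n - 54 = (n - 3)*(n + 3)*(n + 6)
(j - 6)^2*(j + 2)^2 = j^4 - 8*j^3 - 8*j^2 + 96*j + 144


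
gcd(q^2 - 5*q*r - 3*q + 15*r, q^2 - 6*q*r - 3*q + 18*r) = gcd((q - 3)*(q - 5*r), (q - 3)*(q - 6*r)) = q - 3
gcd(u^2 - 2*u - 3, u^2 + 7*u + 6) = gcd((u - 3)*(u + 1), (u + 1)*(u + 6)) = u + 1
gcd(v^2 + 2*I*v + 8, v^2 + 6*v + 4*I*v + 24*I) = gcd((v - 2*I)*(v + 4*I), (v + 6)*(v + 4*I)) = v + 4*I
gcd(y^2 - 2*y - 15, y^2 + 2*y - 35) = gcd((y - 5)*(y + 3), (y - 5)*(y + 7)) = y - 5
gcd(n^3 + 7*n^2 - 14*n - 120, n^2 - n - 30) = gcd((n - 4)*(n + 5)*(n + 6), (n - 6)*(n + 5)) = n + 5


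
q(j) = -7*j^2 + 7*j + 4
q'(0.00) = 7.00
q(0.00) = 4.00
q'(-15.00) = 217.00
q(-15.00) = -1676.00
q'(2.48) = -27.72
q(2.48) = -21.69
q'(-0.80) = 18.20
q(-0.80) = -6.08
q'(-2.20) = 37.80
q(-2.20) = -45.28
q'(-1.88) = 33.32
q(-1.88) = -33.90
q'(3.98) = -48.72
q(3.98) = -79.02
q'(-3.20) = 51.80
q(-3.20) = -90.08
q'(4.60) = -57.40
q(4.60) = -111.92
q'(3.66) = -44.24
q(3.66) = -64.15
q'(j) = 7 - 14*j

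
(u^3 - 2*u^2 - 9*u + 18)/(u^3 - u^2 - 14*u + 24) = (u + 3)/(u + 4)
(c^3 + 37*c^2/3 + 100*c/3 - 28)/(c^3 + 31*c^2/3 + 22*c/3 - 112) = (3*c - 2)/(3*c - 8)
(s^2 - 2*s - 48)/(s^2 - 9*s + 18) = (s^2 - 2*s - 48)/(s^2 - 9*s + 18)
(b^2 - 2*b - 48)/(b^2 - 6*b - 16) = (b + 6)/(b + 2)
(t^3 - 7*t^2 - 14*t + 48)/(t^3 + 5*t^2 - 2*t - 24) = (t - 8)/(t + 4)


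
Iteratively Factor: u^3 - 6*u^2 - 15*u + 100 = (u + 4)*(u^2 - 10*u + 25) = (u - 5)*(u + 4)*(u - 5)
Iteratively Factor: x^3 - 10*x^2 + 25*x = (x)*(x^2 - 10*x + 25) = x*(x - 5)*(x - 5)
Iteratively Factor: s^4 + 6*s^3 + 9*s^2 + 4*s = (s)*(s^3 + 6*s^2 + 9*s + 4) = s*(s + 4)*(s^2 + 2*s + 1) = s*(s + 1)*(s + 4)*(s + 1)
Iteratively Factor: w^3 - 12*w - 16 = (w - 4)*(w^2 + 4*w + 4) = (w - 4)*(w + 2)*(w + 2)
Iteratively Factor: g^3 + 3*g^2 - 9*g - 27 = (g + 3)*(g^2 - 9) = (g - 3)*(g + 3)*(g + 3)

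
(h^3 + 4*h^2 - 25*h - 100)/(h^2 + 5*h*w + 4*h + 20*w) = (h^2 - 25)/(h + 5*w)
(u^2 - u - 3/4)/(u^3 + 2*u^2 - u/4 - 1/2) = (2*u - 3)/(2*u^2 + 3*u - 2)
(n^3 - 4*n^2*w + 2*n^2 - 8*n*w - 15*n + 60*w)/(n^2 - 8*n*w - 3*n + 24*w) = (-n^2 + 4*n*w - 5*n + 20*w)/(-n + 8*w)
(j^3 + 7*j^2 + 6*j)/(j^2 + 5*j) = (j^2 + 7*j + 6)/(j + 5)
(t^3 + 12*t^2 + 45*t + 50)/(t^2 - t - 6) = (t^2 + 10*t + 25)/(t - 3)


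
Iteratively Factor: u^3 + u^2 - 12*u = (u)*(u^2 + u - 12) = u*(u - 3)*(u + 4)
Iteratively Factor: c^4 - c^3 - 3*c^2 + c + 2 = (c + 1)*(c^3 - 2*c^2 - c + 2) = (c - 2)*(c + 1)*(c^2 - 1) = (c - 2)*(c + 1)^2*(c - 1)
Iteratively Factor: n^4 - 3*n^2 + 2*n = (n + 2)*(n^3 - 2*n^2 + n) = n*(n + 2)*(n^2 - 2*n + 1) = n*(n - 1)*(n + 2)*(n - 1)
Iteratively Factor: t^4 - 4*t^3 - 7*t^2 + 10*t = (t)*(t^3 - 4*t^2 - 7*t + 10) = t*(t + 2)*(t^2 - 6*t + 5) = t*(t - 1)*(t + 2)*(t - 5)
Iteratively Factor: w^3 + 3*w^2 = (w)*(w^2 + 3*w) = w^2*(w + 3)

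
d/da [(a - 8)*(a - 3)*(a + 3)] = 3*a^2 - 16*a - 9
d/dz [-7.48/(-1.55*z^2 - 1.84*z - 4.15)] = (-23.188*z - 13.7632)/(1.55*z^2 + 1.84*z + 4.15)^2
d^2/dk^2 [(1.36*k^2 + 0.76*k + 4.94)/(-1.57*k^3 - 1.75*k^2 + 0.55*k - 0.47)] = (-6.704528*k^6 - 11.239944*k^5 - 165.694032*k^4 - 211.698304*k^3 - 51.737112*k^2 + 54.150456*k + 4.143832)/(3.869893*k^9 + 12.940725*k^8 + 10.35729*k^7 - 0.231866000000002*k^6 + 4.1196*k^5 + 3.47118*k^4 - 1.840186*k^3 + 1.58625*k^2 - 0.364485*k + 0.103823)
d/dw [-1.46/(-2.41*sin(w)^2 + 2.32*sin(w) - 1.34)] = (3.3872 - 7.0372*sin(w))*cos(w)/(2.41*sin(w)^2 - 2.32*sin(w) + 1.34)^2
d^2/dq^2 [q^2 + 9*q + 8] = 2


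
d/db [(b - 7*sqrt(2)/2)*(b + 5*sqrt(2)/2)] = 2*b - sqrt(2)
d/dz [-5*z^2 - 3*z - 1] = -10*z - 3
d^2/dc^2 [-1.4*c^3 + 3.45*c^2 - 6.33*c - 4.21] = 6.9 - 8.4*c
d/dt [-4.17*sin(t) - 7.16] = -4.17*cos(t)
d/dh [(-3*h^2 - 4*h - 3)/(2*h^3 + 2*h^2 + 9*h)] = (6*h^4 + 16*h^3 - h^2 + 12*h + 27)/(h^2*(4*h^4 + 8*h^3 + 40*h^2 + 36*h + 81))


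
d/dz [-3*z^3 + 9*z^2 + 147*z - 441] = -9*z^2 + 18*z + 147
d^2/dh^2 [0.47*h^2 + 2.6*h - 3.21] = 0.940000000000000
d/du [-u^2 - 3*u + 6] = -2*u - 3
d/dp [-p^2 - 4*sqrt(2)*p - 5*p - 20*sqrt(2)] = -2*p - 4*sqrt(2) - 5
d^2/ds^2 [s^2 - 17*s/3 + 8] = 2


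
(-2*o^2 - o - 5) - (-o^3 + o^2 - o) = o^3 - 3*o^2 - 5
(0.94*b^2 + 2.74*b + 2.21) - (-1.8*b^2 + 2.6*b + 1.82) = 2.74*b^2 + 0.14*b + 0.39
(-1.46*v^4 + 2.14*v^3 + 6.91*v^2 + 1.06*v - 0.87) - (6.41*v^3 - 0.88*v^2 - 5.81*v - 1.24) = -1.46*v^4 - 4.27*v^3 + 7.79*v^2 + 6.87*v + 0.37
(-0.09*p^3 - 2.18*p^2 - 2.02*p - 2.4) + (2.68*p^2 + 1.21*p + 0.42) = -0.09*p^3 + 0.5*p^2 - 0.81*p - 1.98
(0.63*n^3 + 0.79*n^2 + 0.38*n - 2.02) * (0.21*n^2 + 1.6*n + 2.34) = 0.1323*n^5 + 1.1739*n^4 + 2.818*n^3 + 2.0324*n^2 - 2.3428*n - 4.7268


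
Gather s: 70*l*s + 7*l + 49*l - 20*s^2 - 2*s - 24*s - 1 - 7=56*l - 20*s^2 + s*(70*l - 26) - 8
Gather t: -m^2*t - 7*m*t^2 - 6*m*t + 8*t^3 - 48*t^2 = 8*t^3 + t^2*(-7*m - 48) + t*(-m^2 - 6*m)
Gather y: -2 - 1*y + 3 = 1 - y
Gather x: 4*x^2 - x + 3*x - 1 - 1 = 4*x^2 + 2*x - 2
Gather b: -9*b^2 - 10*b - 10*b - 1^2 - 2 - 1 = -9*b^2 - 20*b - 4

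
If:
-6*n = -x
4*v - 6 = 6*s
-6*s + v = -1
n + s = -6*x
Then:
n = -5/333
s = 5/9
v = 7/3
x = -10/111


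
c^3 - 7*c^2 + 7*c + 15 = (c - 5)*(c - 3)*(c + 1)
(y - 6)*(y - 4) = y^2 - 10*y + 24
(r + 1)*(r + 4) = r^2 + 5*r + 4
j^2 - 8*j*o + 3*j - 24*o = (j + 3)*(j - 8*o)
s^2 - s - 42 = (s - 7)*(s + 6)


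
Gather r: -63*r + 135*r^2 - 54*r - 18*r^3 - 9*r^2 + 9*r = -18*r^3 + 126*r^2 - 108*r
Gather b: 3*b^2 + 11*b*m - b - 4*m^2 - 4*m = 3*b^2 + b*(11*m - 1) - 4*m^2 - 4*m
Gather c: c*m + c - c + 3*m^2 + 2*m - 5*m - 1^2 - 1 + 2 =c*m + 3*m^2 - 3*m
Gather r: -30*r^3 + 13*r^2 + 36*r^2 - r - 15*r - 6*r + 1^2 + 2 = -30*r^3 + 49*r^2 - 22*r + 3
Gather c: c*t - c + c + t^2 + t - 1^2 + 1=c*t + t^2 + t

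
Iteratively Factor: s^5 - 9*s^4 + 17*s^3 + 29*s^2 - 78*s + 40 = (s - 5)*(s^4 - 4*s^3 - 3*s^2 + 14*s - 8) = (s - 5)*(s - 4)*(s^3 - 3*s + 2) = (s - 5)*(s - 4)*(s + 2)*(s^2 - 2*s + 1) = (s - 5)*(s - 4)*(s - 1)*(s + 2)*(s - 1)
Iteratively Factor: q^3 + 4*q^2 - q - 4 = (q - 1)*(q^2 + 5*q + 4) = (q - 1)*(q + 4)*(q + 1)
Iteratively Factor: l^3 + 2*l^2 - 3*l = (l + 3)*(l^2 - l) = l*(l + 3)*(l - 1)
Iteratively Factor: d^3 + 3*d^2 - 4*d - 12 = (d + 3)*(d^2 - 4) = (d + 2)*(d + 3)*(d - 2)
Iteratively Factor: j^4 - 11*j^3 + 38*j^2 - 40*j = (j)*(j^3 - 11*j^2 + 38*j - 40) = j*(j - 2)*(j^2 - 9*j + 20) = j*(j - 5)*(j - 2)*(j - 4)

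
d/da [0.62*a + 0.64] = 0.620000000000000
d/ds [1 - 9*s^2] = -18*s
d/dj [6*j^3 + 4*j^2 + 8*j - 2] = 18*j^2 + 8*j + 8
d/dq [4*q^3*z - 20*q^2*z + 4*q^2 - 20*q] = 12*q^2*z - 40*q*z + 8*q - 20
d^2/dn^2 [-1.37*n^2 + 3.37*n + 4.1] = -2.74000000000000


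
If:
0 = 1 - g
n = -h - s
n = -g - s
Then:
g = 1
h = 1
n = -s - 1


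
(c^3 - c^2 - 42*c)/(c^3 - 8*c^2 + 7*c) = (c + 6)/(c - 1)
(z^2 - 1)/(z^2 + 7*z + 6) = (z - 1)/(z + 6)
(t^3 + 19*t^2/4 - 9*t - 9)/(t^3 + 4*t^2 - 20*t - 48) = (4*t^2 - 5*t - 6)/(4*(t^2 - 2*t - 8))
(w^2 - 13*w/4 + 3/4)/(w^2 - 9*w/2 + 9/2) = (4*w - 1)/(2*(2*w - 3))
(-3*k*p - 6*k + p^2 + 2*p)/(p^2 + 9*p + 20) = (-3*k*p - 6*k + p^2 + 2*p)/(p^2 + 9*p + 20)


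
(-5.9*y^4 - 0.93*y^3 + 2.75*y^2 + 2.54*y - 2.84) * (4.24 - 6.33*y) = 37.347*y^5 - 19.1291*y^4 - 21.3507*y^3 - 4.4182*y^2 + 28.7468*y - 12.0416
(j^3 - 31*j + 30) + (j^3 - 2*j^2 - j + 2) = 2*j^3 - 2*j^2 - 32*j + 32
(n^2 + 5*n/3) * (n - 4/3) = n^3 + n^2/3 - 20*n/9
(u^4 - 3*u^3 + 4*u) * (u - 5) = u^5 - 8*u^4 + 15*u^3 + 4*u^2 - 20*u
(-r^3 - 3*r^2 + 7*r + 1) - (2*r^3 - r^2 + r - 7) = -3*r^3 - 2*r^2 + 6*r + 8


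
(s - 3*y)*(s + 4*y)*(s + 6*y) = s^3 + 7*s^2*y - 6*s*y^2 - 72*y^3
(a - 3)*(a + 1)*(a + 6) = a^3 + 4*a^2 - 15*a - 18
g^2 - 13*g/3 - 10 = (g - 6)*(g + 5/3)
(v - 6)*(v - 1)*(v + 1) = v^3 - 6*v^2 - v + 6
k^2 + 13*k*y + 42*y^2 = (k + 6*y)*(k + 7*y)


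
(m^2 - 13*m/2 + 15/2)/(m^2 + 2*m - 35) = (m - 3/2)/(m + 7)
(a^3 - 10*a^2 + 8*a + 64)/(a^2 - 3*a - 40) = (a^2 - 2*a - 8)/(a + 5)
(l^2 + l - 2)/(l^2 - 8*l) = (l^2 + l - 2)/(l*(l - 8))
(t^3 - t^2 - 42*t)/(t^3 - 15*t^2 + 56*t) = (t + 6)/(t - 8)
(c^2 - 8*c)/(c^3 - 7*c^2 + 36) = c*(c - 8)/(c^3 - 7*c^2 + 36)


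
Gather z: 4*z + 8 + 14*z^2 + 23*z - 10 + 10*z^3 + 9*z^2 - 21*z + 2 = 10*z^3 + 23*z^2 + 6*z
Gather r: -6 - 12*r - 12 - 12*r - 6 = -24*r - 24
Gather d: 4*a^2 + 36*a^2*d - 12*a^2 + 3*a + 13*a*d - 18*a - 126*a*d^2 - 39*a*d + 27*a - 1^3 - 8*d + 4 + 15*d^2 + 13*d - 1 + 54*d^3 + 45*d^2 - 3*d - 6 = -8*a^2 + 12*a + 54*d^3 + d^2*(60 - 126*a) + d*(36*a^2 - 26*a + 2) - 4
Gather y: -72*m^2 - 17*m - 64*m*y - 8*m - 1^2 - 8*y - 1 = -72*m^2 - 25*m + y*(-64*m - 8) - 2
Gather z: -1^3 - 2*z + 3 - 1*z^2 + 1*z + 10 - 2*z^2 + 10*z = -3*z^2 + 9*z + 12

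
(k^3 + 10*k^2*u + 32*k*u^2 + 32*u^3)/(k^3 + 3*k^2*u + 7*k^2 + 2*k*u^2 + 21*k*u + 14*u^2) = (k^2 + 8*k*u + 16*u^2)/(k^2 + k*u + 7*k + 7*u)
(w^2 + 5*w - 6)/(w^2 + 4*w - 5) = (w + 6)/(w + 5)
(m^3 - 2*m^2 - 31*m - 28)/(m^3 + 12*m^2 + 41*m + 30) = (m^2 - 3*m - 28)/(m^2 + 11*m + 30)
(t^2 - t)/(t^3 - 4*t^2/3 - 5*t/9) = 9*(1 - t)/(-9*t^2 + 12*t + 5)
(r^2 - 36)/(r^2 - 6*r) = (r + 6)/r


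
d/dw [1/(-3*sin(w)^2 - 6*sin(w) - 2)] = 6*(sin(w) + 1)*cos(w)/(3*sin(w)^2 + 6*sin(w) + 2)^2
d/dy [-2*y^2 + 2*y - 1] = 2 - 4*y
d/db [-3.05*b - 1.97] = -3.05000000000000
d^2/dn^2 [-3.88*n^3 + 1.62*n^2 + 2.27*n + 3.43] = 3.24 - 23.28*n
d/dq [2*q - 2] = 2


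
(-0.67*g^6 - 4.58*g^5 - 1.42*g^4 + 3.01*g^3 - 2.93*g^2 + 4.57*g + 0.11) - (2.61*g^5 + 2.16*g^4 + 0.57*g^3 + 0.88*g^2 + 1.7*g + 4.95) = -0.67*g^6 - 7.19*g^5 - 3.58*g^4 + 2.44*g^3 - 3.81*g^2 + 2.87*g - 4.84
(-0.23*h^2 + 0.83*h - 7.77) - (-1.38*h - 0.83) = -0.23*h^2 + 2.21*h - 6.94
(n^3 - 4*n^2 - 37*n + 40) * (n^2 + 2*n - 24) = n^5 - 2*n^4 - 69*n^3 + 62*n^2 + 968*n - 960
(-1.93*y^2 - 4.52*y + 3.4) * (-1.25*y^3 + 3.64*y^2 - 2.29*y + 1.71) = 2.4125*y^5 - 1.3752*y^4 - 16.2831*y^3 + 19.4265*y^2 - 15.5152*y + 5.814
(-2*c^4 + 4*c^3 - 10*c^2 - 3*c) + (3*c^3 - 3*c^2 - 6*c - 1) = -2*c^4 + 7*c^3 - 13*c^2 - 9*c - 1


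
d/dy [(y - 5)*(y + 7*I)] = 2*y - 5 + 7*I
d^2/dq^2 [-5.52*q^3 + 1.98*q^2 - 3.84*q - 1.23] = 3.96 - 33.12*q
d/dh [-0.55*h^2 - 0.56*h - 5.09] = -1.1*h - 0.56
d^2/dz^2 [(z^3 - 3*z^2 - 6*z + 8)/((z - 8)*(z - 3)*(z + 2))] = 4*(3*z^3 - 30*z^2 + 114*z - 178)/(z^6 - 33*z^5 + 435*z^4 - 2915*z^3 + 10440*z^2 - 19008*z + 13824)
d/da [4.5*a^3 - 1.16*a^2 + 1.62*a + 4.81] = 13.5*a^2 - 2.32*a + 1.62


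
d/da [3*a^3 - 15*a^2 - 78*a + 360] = 9*a^2 - 30*a - 78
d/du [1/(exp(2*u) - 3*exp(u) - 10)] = (3 - 2*exp(u))*exp(u)/(-exp(2*u) + 3*exp(u) + 10)^2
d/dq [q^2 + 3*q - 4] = 2*q + 3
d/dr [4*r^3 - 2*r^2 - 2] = 4*r*(3*r - 1)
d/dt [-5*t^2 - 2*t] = -10*t - 2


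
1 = 1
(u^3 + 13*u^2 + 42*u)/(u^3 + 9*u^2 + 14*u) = (u + 6)/(u + 2)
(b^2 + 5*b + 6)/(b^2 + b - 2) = (b + 3)/(b - 1)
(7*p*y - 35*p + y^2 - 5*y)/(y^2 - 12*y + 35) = (7*p + y)/(y - 7)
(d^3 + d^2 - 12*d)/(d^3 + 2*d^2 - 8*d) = (d - 3)/(d - 2)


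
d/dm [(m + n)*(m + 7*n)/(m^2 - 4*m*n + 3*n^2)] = 4*n*(-3*m^2 - 2*m*n + 13*n^2)/(m^4 - 8*m^3*n + 22*m^2*n^2 - 24*m*n^3 + 9*n^4)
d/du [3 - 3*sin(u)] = -3*cos(u)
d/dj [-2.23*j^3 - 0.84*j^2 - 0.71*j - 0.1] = -6.69*j^2 - 1.68*j - 0.71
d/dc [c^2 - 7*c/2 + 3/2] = 2*c - 7/2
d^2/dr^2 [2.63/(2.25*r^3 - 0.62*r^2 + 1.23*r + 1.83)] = ((3.2612 - 35.505*r)*(2.25*r^3 - 0.62*r^2 + 1.23*r + 1.83) + 2.63*(6.75*r^2 - 1.24*r + 1.23)*(13.5*r^2 - 2.48*r + 2.46))/(2.25*r^3 - 0.62*r^2 + 1.23*r + 1.83)^3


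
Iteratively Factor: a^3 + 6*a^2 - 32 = (a - 2)*(a^2 + 8*a + 16) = (a - 2)*(a + 4)*(a + 4)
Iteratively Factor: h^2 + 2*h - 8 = (h + 4)*(h - 2)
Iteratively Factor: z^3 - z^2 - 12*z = (z + 3)*(z^2 - 4*z) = (z - 4)*(z + 3)*(z)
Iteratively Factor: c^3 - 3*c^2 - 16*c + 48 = (c - 4)*(c^2 + c - 12) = (c - 4)*(c + 4)*(c - 3)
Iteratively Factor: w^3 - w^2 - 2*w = (w)*(w^2 - w - 2) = w*(w - 2)*(w + 1)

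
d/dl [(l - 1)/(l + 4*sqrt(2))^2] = (-l + 2 + 4*sqrt(2))/(l + 4*sqrt(2))^3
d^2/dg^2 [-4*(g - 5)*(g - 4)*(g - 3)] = 96 - 24*g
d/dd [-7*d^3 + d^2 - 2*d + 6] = -21*d^2 + 2*d - 2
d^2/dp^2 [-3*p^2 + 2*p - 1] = -6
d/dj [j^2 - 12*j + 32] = 2*j - 12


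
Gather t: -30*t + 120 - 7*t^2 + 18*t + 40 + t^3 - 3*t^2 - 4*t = t^3 - 10*t^2 - 16*t + 160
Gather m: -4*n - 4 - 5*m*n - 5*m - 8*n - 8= m*(-5*n - 5) - 12*n - 12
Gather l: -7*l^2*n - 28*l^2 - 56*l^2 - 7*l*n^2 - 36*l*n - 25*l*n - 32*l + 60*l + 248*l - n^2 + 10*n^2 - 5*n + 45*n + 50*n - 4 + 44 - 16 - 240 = l^2*(-7*n - 84) + l*(-7*n^2 - 61*n + 276) + 9*n^2 + 90*n - 216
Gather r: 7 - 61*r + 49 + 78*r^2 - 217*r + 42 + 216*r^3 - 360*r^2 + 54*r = 216*r^3 - 282*r^2 - 224*r + 98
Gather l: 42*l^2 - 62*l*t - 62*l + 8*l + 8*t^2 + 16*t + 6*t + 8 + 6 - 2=42*l^2 + l*(-62*t - 54) + 8*t^2 + 22*t + 12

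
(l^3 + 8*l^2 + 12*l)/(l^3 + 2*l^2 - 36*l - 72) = l/(l - 6)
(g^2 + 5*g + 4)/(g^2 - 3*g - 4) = (g + 4)/(g - 4)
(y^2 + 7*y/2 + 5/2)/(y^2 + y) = (y + 5/2)/y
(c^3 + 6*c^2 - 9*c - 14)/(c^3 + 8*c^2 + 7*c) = (c - 2)/c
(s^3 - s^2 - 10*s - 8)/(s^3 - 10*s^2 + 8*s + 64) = (s + 1)/(s - 8)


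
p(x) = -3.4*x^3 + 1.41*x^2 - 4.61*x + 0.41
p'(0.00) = -4.61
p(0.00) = 0.41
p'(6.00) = -354.89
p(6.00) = -710.89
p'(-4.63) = -236.32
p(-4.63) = 389.44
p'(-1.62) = -35.95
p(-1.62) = 26.03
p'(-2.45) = -72.74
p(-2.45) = 70.17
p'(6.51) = -418.53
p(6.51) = -907.89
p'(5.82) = -333.70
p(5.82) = -648.93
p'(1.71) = -29.61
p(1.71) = -20.35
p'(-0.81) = -13.59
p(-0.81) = 6.88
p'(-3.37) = -129.95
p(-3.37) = 162.09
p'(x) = -10.2*x^2 + 2.82*x - 4.61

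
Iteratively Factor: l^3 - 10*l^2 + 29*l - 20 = (l - 5)*(l^2 - 5*l + 4) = (l - 5)*(l - 4)*(l - 1)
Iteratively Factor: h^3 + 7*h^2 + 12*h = (h)*(h^2 + 7*h + 12) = h*(h + 4)*(h + 3)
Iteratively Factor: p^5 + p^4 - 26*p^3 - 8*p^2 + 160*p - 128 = (p + 4)*(p^4 - 3*p^3 - 14*p^2 + 48*p - 32) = (p - 4)*(p + 4)*(p^3 + p^2 - 10*p + 8) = (p - 4)*(p - 1)*(p + 4)*(p^2 + 2*p - 8) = (p - 4)*(p - 1)*(p + 4)^2*(p - 2)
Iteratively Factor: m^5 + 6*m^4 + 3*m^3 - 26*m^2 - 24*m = (m - 2)*(m^4 + 8*m^3 + 19*m^2 + 12*m) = (m - 2)*(m + 1)*(m^3 + 7*m^2 + 12*m) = (m - 2)*(m + 1)*(m + 4)*(m^2 + 3*m) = (m - 2)*(m + 1)*(m + 3)*(m + 4)*(m)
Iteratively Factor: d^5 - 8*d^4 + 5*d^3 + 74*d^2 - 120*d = (d - 2)*(d^4 - 6*d^3 - 7*d^2 + 60*d) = (d - 5)*(d - 2)*(d^3 - d^2 - 12*d) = d*(d - 5)*(d - 2)*(d^2 - d - 12) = d*(d - 5)*(d - 2)*(d + 3)*(d - 4)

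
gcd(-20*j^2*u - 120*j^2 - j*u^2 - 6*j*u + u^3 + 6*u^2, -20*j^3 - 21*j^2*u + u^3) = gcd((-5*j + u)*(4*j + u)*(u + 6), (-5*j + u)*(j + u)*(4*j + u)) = -20*j^2 - j*u + u^2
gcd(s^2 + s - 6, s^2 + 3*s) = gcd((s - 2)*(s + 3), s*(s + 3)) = s + 3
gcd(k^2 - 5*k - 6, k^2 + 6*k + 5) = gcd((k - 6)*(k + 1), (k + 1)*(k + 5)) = k + 1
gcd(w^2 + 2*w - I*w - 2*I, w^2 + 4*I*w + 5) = w - I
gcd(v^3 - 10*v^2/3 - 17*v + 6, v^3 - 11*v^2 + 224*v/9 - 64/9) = v - 1/3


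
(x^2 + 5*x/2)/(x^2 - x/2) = (2*x + 5)/(2*x - 1)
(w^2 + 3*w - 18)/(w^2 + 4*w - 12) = (w - 3)/(w - 2)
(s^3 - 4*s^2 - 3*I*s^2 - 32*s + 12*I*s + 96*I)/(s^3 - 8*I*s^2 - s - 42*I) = (s^2 - 4*s - 32)/(s^2 - 5*I*s + 14)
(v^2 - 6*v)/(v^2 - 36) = v/(v + 6)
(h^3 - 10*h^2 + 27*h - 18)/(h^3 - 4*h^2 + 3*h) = (h - 6)/h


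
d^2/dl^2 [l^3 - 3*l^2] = 6*l - 6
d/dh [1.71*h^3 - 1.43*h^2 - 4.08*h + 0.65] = 5.13*h^2 - 2.86*h - 4.08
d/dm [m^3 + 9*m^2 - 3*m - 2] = 3*m^2 + 18*m - 3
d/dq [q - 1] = 1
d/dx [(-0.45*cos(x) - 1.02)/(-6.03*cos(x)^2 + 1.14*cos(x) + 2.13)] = (2.7135*cos(x)^2 + 12.3012*cos(x) - 0.2043)*sin(x)/(36.3609*cos(x)^4 - 13.7484*cos(x)^3 - 24.3882*cos(x)^2 + 4.8564*cos(x) + 4.5369)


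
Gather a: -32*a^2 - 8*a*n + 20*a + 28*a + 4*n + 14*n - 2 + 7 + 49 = -32*a^2 + a*(48 - 8*n) + 18*n + 54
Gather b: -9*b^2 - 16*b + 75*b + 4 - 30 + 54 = -9*b^2 + 59*b + 28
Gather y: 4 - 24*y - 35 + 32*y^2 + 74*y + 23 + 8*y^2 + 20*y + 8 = 40*y^2 + 70*y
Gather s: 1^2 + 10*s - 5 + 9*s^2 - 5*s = 9*s^2 + 5*s - 4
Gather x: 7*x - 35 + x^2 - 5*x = x^2 + 2*x - 35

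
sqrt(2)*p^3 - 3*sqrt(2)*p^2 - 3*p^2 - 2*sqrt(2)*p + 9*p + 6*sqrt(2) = (p - 3)*(p - 2*sqrt(2))*(sqrt(2)*p + 1)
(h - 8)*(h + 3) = h^2 - 5*h - 24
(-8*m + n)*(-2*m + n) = 16*m^2 - 10*m*n + n^2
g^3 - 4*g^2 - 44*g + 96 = (g - 8)*(g - 2)*(g + 6)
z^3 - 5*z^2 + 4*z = z*(z - 4)*(z - 1)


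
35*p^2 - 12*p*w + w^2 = (-7*p + w)*(-5*p + w)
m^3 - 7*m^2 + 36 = (m - 6)*(m - 3)*(m + 2)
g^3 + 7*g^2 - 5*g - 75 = (g - 3)*(g + 5)^2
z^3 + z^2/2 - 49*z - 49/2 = (z - 7)*(z + 1/2)*(z + 7)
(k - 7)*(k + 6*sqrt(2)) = k^2 - 7*k + 6*sqrt(2)*k - 42*sqrt(2)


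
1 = 1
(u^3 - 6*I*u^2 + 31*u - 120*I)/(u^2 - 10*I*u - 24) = (-u^3 + 6*I*u^2 - 31*u + 120*I)/(-u^2 + 10*I*u + 24)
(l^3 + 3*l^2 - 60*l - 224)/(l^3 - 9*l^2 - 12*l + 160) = (l + 7)/(l - 5)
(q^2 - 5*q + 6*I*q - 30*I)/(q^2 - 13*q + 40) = (q + 6*I)/(q - 8)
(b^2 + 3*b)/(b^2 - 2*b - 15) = b/(b - 5)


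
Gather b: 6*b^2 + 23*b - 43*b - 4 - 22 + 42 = 6*b^2 - 20*b + 16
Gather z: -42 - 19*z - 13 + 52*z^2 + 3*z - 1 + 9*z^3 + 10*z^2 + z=9*z^3 + 62*z^2 - 15*z - 56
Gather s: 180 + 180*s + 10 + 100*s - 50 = 280*s + 140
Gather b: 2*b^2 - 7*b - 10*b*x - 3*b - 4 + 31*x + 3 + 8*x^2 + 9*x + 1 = 2*b^2 + b*(-10*x - 10) + 8*x^2 + 40*x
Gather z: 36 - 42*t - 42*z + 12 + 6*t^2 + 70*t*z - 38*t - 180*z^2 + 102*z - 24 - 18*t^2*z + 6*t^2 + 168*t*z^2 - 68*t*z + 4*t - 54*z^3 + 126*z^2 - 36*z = 12*t^2 - 76*t - 54*z^3 + z^2*(168*t - 54) + z*(-18*t^2 + 2*t + 24) + 24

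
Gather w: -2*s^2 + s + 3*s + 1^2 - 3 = -2*s^2 + 4*s - 2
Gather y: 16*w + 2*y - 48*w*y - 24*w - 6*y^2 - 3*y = -8*w - 6*y^2 + y*(-48*w - 1)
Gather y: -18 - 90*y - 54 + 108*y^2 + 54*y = 108*y^2 - 36*y - 72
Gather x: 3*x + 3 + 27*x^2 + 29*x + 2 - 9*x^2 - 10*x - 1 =18*x^2 + 22*x + 4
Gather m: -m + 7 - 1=6 - m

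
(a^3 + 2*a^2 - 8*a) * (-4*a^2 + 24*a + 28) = -4*a^5 + 16*a^4 + 108*a^3 - 136*a^2 - 224*a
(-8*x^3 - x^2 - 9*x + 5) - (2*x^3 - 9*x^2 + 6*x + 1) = -10*x^3 + 8*x^2 - 15*x + 4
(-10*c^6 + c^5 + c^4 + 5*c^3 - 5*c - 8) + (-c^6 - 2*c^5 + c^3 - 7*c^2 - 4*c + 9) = -11*c^6 - c^5 + c^4 + 6*c^3 - 7*c^2 - 9*c + 1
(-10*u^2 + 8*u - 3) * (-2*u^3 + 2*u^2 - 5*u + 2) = 20*u^5 - 36*u^4 + 72*u^3 - 66*u^2 + 31*u - 6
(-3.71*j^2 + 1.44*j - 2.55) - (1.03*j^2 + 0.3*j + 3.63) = -4.74*j^2 + 1.14*j - 6.18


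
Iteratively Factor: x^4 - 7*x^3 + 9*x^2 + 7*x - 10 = (x - 1)*(x^3 - 6*x^2 + 3*x + 10) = (x - 1)*(x + 1)*(x^2 - 7*x + 10) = (x - 5)*(x - 1)*(x + 1)*(x - 2)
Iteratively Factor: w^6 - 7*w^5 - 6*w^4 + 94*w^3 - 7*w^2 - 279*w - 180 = (w + 1)*(w^5 - 8*w^4 + 2*w^3 + 92*w^2 - 99*w - 180) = (w - 4)*(w + 1)*(w^4 - 4*w^3 - 14*w^2 + 36*w + 45) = (w - 5)*(w - 4)*(w + 1)*(w^3 + w^2 - 9*w - 9) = (w - 5)*(w - 4)*(w - 3)*(w + 1)*(w^2 + 4*w + 3) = (w - 5)*(w - 4)*(w - 3)*(w + 1)^2*(w + 3)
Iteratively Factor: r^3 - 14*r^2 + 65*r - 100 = (r - 5)*(r^2 - 9*r + 20) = (r - 5)^2*(r - 4)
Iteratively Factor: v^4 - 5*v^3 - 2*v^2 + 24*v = (v - 3)*(v^3 - 2*v^2 - 8*v) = v*(v - 3)*(v^2 - 2*v - 8) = v*(v - 3)*(v + 2)*(v - 4)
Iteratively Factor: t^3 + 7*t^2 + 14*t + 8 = (t + 2)*(t^2 + 5*t + 4) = (t + 1)*(t + 2)*(t + 4)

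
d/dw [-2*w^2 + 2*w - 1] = 2 - 4*w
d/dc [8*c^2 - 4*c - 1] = 16*c - 4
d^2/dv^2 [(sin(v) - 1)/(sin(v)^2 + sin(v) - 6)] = (-9*sin(v)^5 + 5*sin(v)^4 + 13*sin(v)^2 - 73*sin(v)/4 + 21*sin(3*v)/4 + sin(5*v)/2 - 2)/((sin(v) - 2)^3*(sin(v) + 3)^3)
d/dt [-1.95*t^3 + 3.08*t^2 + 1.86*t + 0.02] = -5.85*t^2 + 6.16*t + 1.86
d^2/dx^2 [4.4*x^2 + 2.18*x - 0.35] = 8.80000000000000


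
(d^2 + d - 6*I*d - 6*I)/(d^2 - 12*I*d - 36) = (d + 1)/(d - 6*I)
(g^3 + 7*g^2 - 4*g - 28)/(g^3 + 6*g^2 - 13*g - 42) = (g - 2)/(g - 3)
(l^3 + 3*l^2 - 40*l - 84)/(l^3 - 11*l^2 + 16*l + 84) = (l + 7)/(l - 7)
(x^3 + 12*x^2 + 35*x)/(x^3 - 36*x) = (x^2 + 12*x + 35)/(x^2 - 36)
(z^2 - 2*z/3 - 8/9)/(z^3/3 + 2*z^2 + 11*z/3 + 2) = (9*z^2 - 6*z - 8)/(3*(z^3 + 6*z^2 + 11*z + 6))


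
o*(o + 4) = o^2 + 4*o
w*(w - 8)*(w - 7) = w^3 - 15*w^2 + 56*w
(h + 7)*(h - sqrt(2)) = h^2 - sqrt(2)*h + 7*h - 7*sqrt(2)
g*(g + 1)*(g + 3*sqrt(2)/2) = g^3 + g^2 + 3*sqrt(2)*g^2/2 + 3*sqrt(2)*g/2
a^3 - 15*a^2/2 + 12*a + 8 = (a - 4)^2*(a + 1/2)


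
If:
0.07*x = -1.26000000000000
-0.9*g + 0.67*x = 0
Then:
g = -13.40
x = -18.00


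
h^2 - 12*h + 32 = (h - 8)*(h - 4)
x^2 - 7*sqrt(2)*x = x*(x - 7*sqrt(2))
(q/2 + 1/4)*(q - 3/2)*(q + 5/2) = q^3/2 + 3*q^2/4 - 13*q/8 - 15/16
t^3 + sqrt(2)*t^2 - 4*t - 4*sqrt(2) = (t - 2)*(t + 2)*(t + sqrt(2))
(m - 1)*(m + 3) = m^2 + 2*m - 3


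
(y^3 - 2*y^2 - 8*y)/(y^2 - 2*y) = (y^2 - 2*y - 8)/(y - 2)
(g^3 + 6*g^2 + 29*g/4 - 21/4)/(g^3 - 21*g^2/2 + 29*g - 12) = (2*g^2 + 13*g + 21)/(2*(g^2 - 10*g + 24))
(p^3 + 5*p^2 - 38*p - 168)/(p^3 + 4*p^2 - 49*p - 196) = (p - 6)/(p - 7)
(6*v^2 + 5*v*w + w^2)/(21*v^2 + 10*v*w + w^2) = (2*v + w)/(7*v + w)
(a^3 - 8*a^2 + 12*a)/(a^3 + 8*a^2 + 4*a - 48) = a*(a - 6)/(a^2 + 10*a + 24)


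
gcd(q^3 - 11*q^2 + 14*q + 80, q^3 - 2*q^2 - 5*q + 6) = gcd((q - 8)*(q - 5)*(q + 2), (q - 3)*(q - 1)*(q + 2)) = q + 2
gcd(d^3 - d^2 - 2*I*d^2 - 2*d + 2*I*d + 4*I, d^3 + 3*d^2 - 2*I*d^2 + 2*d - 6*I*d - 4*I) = d^2 + d*(1 - 2*I) - 2*I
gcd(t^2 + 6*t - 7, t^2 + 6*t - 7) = t^2 + 6*t - 7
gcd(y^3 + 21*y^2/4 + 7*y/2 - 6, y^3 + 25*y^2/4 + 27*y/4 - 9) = y^2 + 13*y/4 - 3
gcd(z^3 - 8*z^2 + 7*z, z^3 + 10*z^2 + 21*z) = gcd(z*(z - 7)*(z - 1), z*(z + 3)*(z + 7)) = z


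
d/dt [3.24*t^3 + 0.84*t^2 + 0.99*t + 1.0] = 9.72*t^2 + 1.68*t + 0.99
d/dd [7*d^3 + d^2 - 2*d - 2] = 21*d^2 + 2*d - 2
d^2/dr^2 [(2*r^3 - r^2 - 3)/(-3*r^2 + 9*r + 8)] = 2*(-183*r^3 - 279*r^2 - 627*r + 379)/(27*r^6 - 243*r^5 + 513*r^4 + 567*r^3 - 1368*r^2 - 1728*r - 512)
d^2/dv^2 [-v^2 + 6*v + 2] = -2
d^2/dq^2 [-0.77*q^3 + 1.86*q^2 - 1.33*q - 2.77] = 3.72 - 4.62*q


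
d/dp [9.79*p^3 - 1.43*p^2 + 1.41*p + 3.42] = 29.37*p^2 - 2.86*p + 1.41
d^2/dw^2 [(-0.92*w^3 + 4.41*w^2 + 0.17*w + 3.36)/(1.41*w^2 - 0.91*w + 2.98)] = (18.200504*w^3 - 56.130396*w^2 - 79.17294*w + 56.575876)/(2.803221*w^6 - 5.427513*w^5 + 21.276477*w^4 - 23.695399*w^3 + 44.967306*w^2 - 24.243492*w + 26.463592)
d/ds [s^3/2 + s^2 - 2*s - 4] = 3*s^2/2 + 2*s - 2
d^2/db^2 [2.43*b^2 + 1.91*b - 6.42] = 4.86000000000000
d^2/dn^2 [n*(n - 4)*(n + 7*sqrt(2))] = 6*n - 8 + 14*sqrt(2)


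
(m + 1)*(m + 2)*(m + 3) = m^3 + 6*m^2 + 11*m + 6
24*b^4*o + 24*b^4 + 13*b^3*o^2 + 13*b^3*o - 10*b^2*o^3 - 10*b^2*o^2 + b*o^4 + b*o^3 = (-8*b + o)*(-3*b + o)*(b + o)*(b*o + b)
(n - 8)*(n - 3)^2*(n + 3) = n^4 - 11*n^3 + 15*n^2 + 99*n - 216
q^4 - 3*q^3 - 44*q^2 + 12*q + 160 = (q - 8)*(q - 2)*(q + 2)*(q + 5)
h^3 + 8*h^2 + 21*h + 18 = (h + 2)*(h + 3)^2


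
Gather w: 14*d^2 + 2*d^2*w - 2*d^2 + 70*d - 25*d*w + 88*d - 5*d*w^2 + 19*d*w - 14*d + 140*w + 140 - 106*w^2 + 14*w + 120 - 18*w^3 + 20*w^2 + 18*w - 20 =12*d^2 + 144*d - 18*w^3 + w^2*(-5*d - 86) + w*(2*d^2 - 6*d + 172) + 240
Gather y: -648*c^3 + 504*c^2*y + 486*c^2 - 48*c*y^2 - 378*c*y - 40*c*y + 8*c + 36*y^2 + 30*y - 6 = -648*c^3 + 486*c^2 + 8*c + y^2*(36 - 48*c) + y*(504*c^2 - 418*c + 30) - 6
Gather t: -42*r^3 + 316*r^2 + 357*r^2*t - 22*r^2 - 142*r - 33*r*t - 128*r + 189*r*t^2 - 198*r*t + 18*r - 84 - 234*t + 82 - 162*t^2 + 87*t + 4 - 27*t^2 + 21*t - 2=-42*r^3 + 294*r^2 - 252*r + t^2*(189*r - 189) + t*(357*r^2 - 231*r - 126)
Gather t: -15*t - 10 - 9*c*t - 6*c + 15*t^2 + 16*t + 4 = -6*c + 15*t^2 + t*(1 - 9*c) - 6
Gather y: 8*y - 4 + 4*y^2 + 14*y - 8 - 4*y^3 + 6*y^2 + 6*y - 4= -4*y^3 + 10*y^2 + 28*y - 16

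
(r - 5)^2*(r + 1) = r^3 - 9*r^2 + 15*r + 25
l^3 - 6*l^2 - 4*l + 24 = (l - 6)*(l - 2)*(l + 2)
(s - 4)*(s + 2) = s^2 - 2*s - 8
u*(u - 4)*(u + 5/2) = u^3 - 3*u^2/2 - 10*u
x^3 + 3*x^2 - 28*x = x*(x - 4)*(x + 7)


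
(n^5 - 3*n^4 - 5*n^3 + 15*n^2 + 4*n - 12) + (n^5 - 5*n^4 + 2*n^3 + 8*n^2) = 2*n^5 - 8*n^4 - 3*n^3 + 23*n^2 + 4*n - 12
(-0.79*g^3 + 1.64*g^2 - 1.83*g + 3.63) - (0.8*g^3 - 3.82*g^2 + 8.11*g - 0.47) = -1.59*g^3 + 5.46*g^2 - 9.94*g + 4.1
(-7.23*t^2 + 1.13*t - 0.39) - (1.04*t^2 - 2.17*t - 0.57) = -8.27*t^2 + 3.3*t + 0.18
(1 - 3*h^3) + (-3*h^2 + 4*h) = -3*h^3 - 3*h^2 + 4*h + 1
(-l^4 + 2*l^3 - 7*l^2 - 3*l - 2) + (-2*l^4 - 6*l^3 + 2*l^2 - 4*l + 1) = -3*l^4 - 4*l^3 - 5*l^2 - 7*l - 1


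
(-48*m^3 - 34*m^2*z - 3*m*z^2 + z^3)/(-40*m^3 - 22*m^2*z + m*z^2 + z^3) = (-24*m^2 - 5*m*z + z^2)/(-20*m^2 - m*z + z^2)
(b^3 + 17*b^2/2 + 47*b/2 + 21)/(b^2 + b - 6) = (b^2 + 11*b/2 + 7)/(b - 2)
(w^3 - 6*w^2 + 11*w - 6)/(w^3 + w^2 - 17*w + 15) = (w - 2)/(w + 5)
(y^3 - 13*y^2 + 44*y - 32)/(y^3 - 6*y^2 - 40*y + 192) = (y - 1)/(y + 6)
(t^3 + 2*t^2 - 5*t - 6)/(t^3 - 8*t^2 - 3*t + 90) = (t^2 - t - 2)/(t^2 - 11*t + 30)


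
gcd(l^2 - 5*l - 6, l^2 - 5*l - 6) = l^2 - 5*l - 6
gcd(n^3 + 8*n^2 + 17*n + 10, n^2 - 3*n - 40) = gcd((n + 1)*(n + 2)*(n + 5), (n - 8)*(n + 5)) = n + 5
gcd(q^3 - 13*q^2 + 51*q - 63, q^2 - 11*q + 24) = q - 3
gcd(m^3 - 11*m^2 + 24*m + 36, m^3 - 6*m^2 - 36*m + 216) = m^2 - 12*m + 36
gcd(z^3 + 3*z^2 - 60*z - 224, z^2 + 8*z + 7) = z + 7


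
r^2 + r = r*(r + 1)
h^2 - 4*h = h*(h - 4)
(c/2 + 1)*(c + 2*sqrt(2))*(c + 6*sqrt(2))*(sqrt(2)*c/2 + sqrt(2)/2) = sqrt(2)*c^4/4 + 3*sqrt(2)*c^3/4 + 4*c^3 + 13*sqrt(2)*c^2/2 + 12*c^2 + 8*c + 18*sqrt(2)*c + 12*sqrt(2)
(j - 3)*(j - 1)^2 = j^3 - 5*j^2 + 7*j - 3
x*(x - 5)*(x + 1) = x^3 - 4*x^2 - 5*x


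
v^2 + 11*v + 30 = (v + 5)*(v + 6)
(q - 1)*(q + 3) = q^2 + 2*q - 3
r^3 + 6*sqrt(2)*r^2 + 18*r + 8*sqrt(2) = (r + sqrt(2))^2*(r + 4*sqrt(2))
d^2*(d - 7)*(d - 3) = d^4 - 10*d^3 + 21*d^2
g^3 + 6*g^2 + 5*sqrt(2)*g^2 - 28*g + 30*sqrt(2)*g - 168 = (g + 6)*(g - 2*sqrt(2))*(g + 7*sqrt(2))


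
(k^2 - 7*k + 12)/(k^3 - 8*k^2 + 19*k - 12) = 1/(k - 1)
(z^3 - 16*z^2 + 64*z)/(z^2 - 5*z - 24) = z*(z - 8)/(z + 3)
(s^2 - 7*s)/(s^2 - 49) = s/(s + 7)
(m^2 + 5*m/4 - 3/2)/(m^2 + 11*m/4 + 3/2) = (4*m - 3)/(4*m + 3)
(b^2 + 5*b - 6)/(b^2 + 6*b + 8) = (b^2 + 5*b - 6)/(b^2 + 6*b + 8)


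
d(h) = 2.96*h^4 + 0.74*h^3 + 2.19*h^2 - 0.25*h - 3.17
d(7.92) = 12146.27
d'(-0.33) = -1.88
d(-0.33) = -2.84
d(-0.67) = -1.65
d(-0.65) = -1.76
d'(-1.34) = -30.62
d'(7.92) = 6055.72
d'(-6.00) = -2504.05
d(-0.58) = -2.10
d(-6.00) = 3753.49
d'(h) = 11.84*h^3 + 2.22*h^2 + 4.38*h - 0.25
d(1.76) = 35.61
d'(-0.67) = -5.75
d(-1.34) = 8.86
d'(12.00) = 20831.51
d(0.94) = 1.46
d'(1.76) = 78.88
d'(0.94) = 15.66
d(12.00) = 62966.47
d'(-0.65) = -5.41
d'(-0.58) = -4.35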